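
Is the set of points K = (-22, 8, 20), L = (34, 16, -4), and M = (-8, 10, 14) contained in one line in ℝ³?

KL = (56, 8, -24), KM = (14, 2, -6).
Each component of KM is 1/4 times the corresponding component of KL, so KM = 1/4·KL and the points are collinear.

Yes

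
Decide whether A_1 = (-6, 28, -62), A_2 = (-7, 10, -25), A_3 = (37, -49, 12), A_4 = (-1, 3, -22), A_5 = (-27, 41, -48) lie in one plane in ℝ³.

The plane through A_1, A_2, A_3 has normal n = A_1A_2 × A_1A_3 = (1517, 1665, 851) and equation n·P = -15244.
Checking the remaining points: n·A_4 = -15244, n·A_5 = -13542.
Since n·A_5 = -13542 ≠ -15244, A_5 is off the plane and the points are not all coplanar.

No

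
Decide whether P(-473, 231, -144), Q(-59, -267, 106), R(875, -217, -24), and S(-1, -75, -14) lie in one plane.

No

The four points are coplanar iff the 3×3 determinant with rows PQ, PR, PS is zero.
Rows: (414, -498, 250), (1348, -448, 120), (472, -306, 130).
Expanding along the first row: (414)(-21520) − (-498)(118600) + (250)(-201032) = -104480.
Nonzero ⇒ not coplanar.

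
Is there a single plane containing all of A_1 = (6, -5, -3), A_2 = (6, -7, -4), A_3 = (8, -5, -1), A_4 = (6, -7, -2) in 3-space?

With A_1 as base: A_1A_2 = (0, -2, -1), A_1A_3 = (2, 0, 2), A_1A_4 = (0, -2, 1).
A_1A_3 × A_1A_4 = (4, -2, -4).
A_1A_2 · (A_1A_3 × A_1A_4) = 8.
Since 8 ≠ 0, the four points are not coplanar.

No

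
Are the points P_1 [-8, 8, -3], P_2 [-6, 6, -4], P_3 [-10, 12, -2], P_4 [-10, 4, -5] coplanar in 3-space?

No

With P_1 as base: P_1P_2 = (2, -2, -1), P_1P_3 = (-2, 4, 1), P_1P_4 = (-2, -4, -2).
P_1P_3 × P_1P_4 = (-4, -6, 16).
P_1P_2 · (P_1P_3 × P_1P_4) = -12.
Since -12 ≠ 0, the four points are not coplanar.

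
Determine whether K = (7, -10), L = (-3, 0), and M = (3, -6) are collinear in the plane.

Yes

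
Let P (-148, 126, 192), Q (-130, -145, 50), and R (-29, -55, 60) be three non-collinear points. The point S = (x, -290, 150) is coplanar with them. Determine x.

A normal to the plane is n = PQ × PR = (10070, -14522, 28991).
S lies in the plane iff n · PS = 0.
This gives (10070)x + (6313890) = 0, so x = -627.

-627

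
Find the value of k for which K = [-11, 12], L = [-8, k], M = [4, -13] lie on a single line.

7

Collinearity: (L − K) must be parallel to (M − K) = (15, -25).
Cross-multiplying the components: (k − 12)·(15) = (3)·(-25).
Solving gives k = 7.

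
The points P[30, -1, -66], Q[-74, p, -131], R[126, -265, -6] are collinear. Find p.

Collinearity requires PQ × PR = 0; each component is linear in p.
The x-component gives (60)p + (-17100) = 0, so p = 285.
The remaining components then also vanish.

285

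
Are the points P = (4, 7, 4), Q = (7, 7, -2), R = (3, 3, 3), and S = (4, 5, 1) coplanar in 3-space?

The four points are coplanar iff the 3×3 determinant with rows PQ, PR, PS is zero.
Rows: (3, 0, -6), (-1, -4, -1), (0, -2, -3).
Expanding along the first row: (3)(10) − (0)(3) + (-6)(2) = 18.
Nonzero ⇒ not coplanar.

No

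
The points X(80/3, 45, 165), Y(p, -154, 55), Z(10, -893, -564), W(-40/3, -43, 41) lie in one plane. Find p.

54

The points are coplanar iff XY · (XZ × XW) = 0.
Expanding, this is linear in p: (52160)p + (-2816640) = 0.
So p = 54.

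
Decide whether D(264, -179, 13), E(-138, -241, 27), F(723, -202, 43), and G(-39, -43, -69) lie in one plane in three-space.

No

A normal to the plane through D, E, F is n = DE × DF = (-1538, 18486, 37704).
The plane has equation n·P = -3224874. For G: n·G = -3336492.
-3336492 ≠ -3224874, so G is off the plane.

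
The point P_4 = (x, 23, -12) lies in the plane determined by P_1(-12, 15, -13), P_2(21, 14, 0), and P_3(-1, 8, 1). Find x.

24

The plane through P_1, P_2, P_3 has equation 77x − 319y − 220z = -2849.
Substituting P_4: (77)x + (-4697) = -2849, so x = 24.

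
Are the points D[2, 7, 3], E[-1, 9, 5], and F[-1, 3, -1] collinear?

DE = (-3, 2, 2), DF = (-3, -4, -4).
Comparing components 3 and 1: (2)(-3) − (-3)(-4) = -18 ≠ 0, so DE and DF are not parallel and the points are not collinear.

No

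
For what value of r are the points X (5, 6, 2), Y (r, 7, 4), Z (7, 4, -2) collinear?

Collinearity requires XY × XZ = 0; each component is linear in r.
The y-component gives (4)r + (-16) = 0, so r = 4.
The remaining components then also vanish.

4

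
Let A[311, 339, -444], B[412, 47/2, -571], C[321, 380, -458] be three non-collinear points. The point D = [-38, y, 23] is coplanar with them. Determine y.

Coplanarity requires AB · (AC × AD) = 0.
AB = (101, -631/2, -127), AC = (10, 41, -14); the triple product is linear in y with coefficient 144 and constant term -360.
Setting it to zero: y = 5/2.

5/2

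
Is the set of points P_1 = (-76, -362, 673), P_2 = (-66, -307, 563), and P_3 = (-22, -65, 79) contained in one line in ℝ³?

Yes

P_1P_2 = (10, 55, -110), P_1P_3 = (54, 297, -594).
Each component of P_1P_3 is 27/5 times the corresponding component of P_1P_2, so P_1P_3 = 27/5·P_1P_2 and the points are collinear.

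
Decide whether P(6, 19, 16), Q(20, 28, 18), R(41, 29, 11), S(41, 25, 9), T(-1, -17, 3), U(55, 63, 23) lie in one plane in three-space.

No

The plane through P, Q, R has normal n = PQ × PR = (-65, 140, -175) and equation n·X = -530.
Checking the remaining points: n·S = -740, n·T = -2840, n·U = 1220.
Since n·S = -740 ≠ -530, S is off the plane and the points are not all coplanar.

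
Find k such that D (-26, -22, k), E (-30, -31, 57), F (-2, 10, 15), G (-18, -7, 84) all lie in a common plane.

73

The points are coplanar iff DE · (DF × DG) = 0.
Expanding, this is linear in k: (-180)k + (13140) = 0.
So k = 73.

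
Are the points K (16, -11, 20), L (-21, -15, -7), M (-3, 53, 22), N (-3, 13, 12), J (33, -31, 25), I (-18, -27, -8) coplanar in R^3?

No

The plane through K, L, M has normal n = KL × KM = (1720, 587, -2444) and equation n·P = -27817.
Checking the remaining points: n·N = -26857, n·J = -22537, n·I = -27257.
Since n·N = -26857 ≠ -27817, N is off the plane and the points are not all coplanar.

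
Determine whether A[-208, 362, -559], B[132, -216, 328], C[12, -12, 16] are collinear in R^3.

No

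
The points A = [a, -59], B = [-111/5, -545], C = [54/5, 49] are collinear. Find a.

24/5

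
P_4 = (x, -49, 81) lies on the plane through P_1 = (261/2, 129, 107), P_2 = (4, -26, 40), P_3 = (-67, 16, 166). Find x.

-129/2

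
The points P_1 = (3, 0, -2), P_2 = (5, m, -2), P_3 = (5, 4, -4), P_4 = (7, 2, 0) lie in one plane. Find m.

Normal to plane P_1P_3P_4: n = (12, -12, -12); plane equation n·P = 60.
Requiring n·P_2 = 60: (-12)m + (84) = 60.
So m = 2.

2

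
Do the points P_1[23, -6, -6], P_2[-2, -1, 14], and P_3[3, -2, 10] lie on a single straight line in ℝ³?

P_1P_2 = (-25, 5, 20), P_1P_3 = (-20, 4, 16).
P_1P_2 × P_1P_3 = (0, 0, 0).
The cross product vanishes, so the three points are collinear.

Yes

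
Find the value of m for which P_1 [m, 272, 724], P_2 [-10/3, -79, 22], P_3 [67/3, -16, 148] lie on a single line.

Collinearity requires P_1P_2 × P_1P_3 = 0; each component is linear in m.
The y-component gives (126)m + (-17598) = 0, so m = 419/3.
The remaining components then also vanish.

419/3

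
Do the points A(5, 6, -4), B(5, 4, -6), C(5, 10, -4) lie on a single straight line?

No

AB = (0, -2, -2), AC = (0, 4, 0).
Comparing components 2 and 3: (-2)(0) − (-2)(4) = 8 ≠ 0, so AB and AC are not parallel and the points are not collinear.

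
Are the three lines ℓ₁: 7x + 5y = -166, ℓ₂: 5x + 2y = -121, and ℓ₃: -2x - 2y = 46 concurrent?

The three lines meet at one point iff the augmented coefficient matrix [aᵢ bᵢ cᵢ] has rank < 3, i.e. its determinant vanishes.
Here the determinant is 6.
Nonzero, so no common point exists.

No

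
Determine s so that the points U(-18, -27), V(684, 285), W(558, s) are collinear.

229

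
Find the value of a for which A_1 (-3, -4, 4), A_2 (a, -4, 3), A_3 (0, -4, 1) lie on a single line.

Direction A_1A_3 = (3, 0, -3). From the z-coordinate of A_2, the parameter along the line is τ = (3 − 4)/(-3) = 1/3.
Then a = (-3) + 1/3·(3) = -2.

-2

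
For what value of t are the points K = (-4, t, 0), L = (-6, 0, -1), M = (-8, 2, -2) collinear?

Collinearity requires KL × KM = 0; each component is linear in t.
The x-component gives (1)t + (2) = 0, so t = -2.
The remaining components then also vanish.

-2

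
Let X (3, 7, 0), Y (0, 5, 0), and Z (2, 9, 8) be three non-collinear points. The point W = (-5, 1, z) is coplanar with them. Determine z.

-2

Coplanarity requires XY · (XZ × XW) = 0.
XY = (-3, -2, 0), XZ = (-1, 2, 8); the triple product is linear in z with coefficient -8 and constant term -16.
Setting it to zero: z = -2.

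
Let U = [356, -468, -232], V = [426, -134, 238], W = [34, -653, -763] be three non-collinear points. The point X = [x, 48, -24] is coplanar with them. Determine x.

Coplanarity requires UV · (UW × UX) = 0.
UV = (70, 334, 470), UW = (-322, -185, -531); the triple product is linear in x with coefficient -90404 and constant term -7051512.
Setting it to zero: x = -78.

-78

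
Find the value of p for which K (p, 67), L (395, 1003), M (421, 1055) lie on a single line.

The three points are collinear iff det[KL; KM] = 0.
This determinant is linear in p: (-52)p + (-3796) = 0, so p = -73.

-73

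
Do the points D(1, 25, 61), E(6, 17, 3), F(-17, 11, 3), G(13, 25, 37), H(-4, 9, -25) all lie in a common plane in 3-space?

The plane through D, E, F has normal n = DE × DF = (-348, 1334, -214) and equation n·P = 19948.
Checking the remaining points: n·G = 20908, n·H = 18748.
Since n·G = 20908 ≠ 19948, G is off the plane and the points are not all coplanar.

No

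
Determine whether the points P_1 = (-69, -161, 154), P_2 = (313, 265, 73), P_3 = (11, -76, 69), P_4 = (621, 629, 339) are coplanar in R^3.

Yes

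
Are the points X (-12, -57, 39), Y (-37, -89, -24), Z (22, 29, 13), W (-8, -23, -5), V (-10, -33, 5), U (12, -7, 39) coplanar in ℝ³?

The plane through X, Y, Z has normal n = XY × XZ = (6250, -2792, -1062) and equation n·P = 42726.
Checking the remaining points: n·W = 19526, n·V = 24326, n·U = 53126.
Since n·W = 19526 ≠ 42726, W is off the plane and the points are not all coplanar.

No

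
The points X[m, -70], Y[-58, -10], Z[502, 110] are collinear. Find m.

-338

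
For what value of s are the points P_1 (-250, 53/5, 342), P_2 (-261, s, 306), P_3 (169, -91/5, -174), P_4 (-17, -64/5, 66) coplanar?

Coplanarity ⇔ det[P_1P_2; P_1P_3; P_1P_4] = 0.
Expanding, this is linear in s: (-4584)s + (1026816/5) = 0.
So s = 224/5.

224/5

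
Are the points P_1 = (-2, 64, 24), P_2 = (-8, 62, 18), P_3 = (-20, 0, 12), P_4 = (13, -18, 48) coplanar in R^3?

Yes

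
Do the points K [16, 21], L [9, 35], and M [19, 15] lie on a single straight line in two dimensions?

KL = (-7, 14), KM = (3, -6).
det[KL; KM] = (-7)(-6) − (14)(3) = 0.
The determinant is zero, so the points are collinear.

Yes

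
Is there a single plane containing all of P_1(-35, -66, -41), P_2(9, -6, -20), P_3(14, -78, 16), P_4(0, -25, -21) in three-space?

A normal to the plane through P_1, P_2, P_3 is n = P_1P_2 × P_1P_3 = (3672, -1479, -3468).
The plane has equation n·P = 111282. For P_4: n·P_4 = 109803.
109803 ≠ 111282, so P_4 is off the plane.

No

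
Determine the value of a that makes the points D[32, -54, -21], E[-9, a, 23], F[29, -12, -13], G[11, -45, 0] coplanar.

-12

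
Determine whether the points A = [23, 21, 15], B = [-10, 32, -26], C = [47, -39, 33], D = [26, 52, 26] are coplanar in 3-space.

Yes

The four points are coplanar iff the 3×3 determinant with rows AB, AC, AD is zero.
Rows: (-33, 11, -41), (24, -60, 18), (3, 31, 11).
Expanding along the first row: (-33)(-1218) − (11)(210) + (-41)(924) = 0.
Zero determinant ⇒ coplanar.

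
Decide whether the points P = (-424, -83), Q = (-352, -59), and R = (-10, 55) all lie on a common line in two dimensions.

Yes

PQ = (72, 24), PR = (414, 138).
Twice the signed area of △PQR is (72)(138) − (24)(414) = 0.
The triangle is degenerate (zero area), so the points are collinear.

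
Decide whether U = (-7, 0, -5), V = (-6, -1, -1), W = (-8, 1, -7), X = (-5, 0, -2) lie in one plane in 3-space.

No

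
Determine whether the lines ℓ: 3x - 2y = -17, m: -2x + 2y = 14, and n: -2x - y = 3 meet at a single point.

No

Intersecting ℓ and m: solving the 2×2 system gives (x, y) = (-3, 4).
Substitute into n: (-2)(-3) + (-1)(4) = 2.
But n requires 3 ≠ 2, so the three lines have no common point.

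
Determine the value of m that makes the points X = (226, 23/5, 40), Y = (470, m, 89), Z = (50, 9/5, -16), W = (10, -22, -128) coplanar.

Coplanarity ⇔ det[XY; XZ; XW] = 0.
Expanding, this is linear in m: (-17472)m + (157248/5) = 0.
So m = 9/5.

9/5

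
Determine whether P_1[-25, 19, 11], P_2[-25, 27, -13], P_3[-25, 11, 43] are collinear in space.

No

P_1P_2 = (0, 8, -24), P_1P_3 = (0, -8, 32).
P_1P_2 × P_1P_3 = (64, 0, 0).
The cross product is nonzero, so the points do not lie on one line.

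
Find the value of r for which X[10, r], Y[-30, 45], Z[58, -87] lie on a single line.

The three points are collinear iff det[XY; XZ] = 0.
This determinant is linear in r: (88)r + (1320) = 0, so r = -15.

-15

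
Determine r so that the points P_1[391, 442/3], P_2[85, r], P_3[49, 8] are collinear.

68/3

Collinearity: (P_2 − P_1) must be parallel to (P_3 − P_1) = (-342, -418/3).
Cross-multiplying the components: (r − 442/3)·(-342) = (-306)·(-418/3).
Solving gives r = 68/3.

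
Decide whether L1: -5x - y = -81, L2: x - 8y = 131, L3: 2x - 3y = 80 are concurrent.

Yes

Lines aᵢx + bᵢy = cᵢ with pairwise distinct directions are concurrent exactly when det[aᵢ bᵢ cᵢ] = 0.
Here the determinant is 0.
It vanishes, so the lines are concurrent at (19, -14).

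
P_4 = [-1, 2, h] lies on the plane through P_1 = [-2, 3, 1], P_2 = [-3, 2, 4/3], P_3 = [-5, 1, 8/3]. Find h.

-2/3

The plane through P_1, P_2, P_3 has equation −1x + (2/3)y − 1z = 3.
Substituting P_4: (-1)h + (7/3) = 3, so h = -2/3.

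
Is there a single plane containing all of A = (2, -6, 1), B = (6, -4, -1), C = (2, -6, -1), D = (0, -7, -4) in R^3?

With A as base: AB = (4, 2, -2), AC = (0, 0, -2), AD = (-2, -1, -5).
AC × AD = (-2, 4, 0).
AB · (AC × AD) = 0.
The scalar triple product vanishes, so the four points are coplanar.

Yes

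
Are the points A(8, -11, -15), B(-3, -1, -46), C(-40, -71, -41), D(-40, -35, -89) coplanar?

The four points are coplanar iff the 3×3 determinant with rows AB, AC, AD is zero.
Rows: (-11, 10, -31), (-48, -60, -26), (-48, -24, -74).
Expanding along the first row: (-11)(3816) − (10)(2304) + (-31)(-1728) = -11448.
Nonzero ⇒ not coplanar.

No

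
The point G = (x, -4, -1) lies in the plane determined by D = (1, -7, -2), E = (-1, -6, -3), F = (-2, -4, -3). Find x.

1

Coplanarity requires DE · (DF × DG) = 0.
DE = (-2, 1, -1), DF = (-3, 3, -1); the triple product is linear in x with coefficient 2 and constant term -2.
Setting it to zero: x = 1.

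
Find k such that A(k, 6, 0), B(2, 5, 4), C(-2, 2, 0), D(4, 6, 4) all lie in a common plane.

6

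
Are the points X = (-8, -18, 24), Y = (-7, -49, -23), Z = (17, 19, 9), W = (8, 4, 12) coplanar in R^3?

A normal to the plane through X, Y, Z is n = XY × XZ = (2204, -1160, 812).
The plane has equation n·P = 22736. For W: n·W = 22736.
Equal, so W lies in the plane and all four are coplanar.

Yes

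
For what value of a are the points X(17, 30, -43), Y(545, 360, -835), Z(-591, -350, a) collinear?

869

Collinearity requires XY × XZ = 0; each component is linear in a.
The x-component gives (330)a + (-286770) = 0, so a = 869.
The remaining components then also vanish.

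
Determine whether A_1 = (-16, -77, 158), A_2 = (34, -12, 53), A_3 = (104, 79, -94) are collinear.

Yes

A_1A_2 = (50, 65, -105), A_1A_3 = (120, 156, -252).
Each component of A_1A_3 is 12/5 times the corresponding component of A_1A_2, so A_1A_3 = 12/5·A_1A_2 and the points are collinear.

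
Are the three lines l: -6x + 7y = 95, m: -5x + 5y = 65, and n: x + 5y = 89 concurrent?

The three lines meet at one point iff the augmented coefficient matrix [aᵢ bᵢ cᵢ] has rank < 3, i.e. its determinant vanishes.
Here the determinant is 0.
It vanishes, so the lines are concurrent at (4, 17).

Yes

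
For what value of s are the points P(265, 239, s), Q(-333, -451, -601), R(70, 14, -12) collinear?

Direction QR = (403, 465, 589). From the x-coordinate of P, the parameter along the line is τ = (265 − (-333))/403 = 46/31.
Then s = (-601) + 46/31·(589) = 273.

273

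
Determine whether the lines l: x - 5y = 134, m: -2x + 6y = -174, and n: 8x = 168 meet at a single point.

Lines aᵢx + bᵢy = cᵢ with pairwise distinct directions are concurrent exactly when det[aᵢ bᵢ cᵢ] = 0.
Here the determinant is -144.
Nonzero, so no common point exists.

No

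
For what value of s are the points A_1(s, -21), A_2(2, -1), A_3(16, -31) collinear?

34/3

Collinearity: (A_1 − A_2) must be parallel to (A_3 − A_2) = (14, -30).
Cross-multiplying the components: (s − 2)·(-30) = (-20)·(14).
Solving gives s = 34/3.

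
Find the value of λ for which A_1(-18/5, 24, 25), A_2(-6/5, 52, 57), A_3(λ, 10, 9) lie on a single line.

-24/5

Collinearity requires A_1A_2 × A_1A_3 = 0; each component is linear in λ.
The y-component gives (32)λ + (768/5) = 0, so λ = -24/5.
The remaining components then also vanish.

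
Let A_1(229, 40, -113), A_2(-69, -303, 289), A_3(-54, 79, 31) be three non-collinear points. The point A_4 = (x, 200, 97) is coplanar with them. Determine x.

Coplanarity requires A_1A_2 · (A_1A_3 × A_1A_4) = 0.
A_1A_2 = (-298, -343, 402), A_1A_3 = (-283, 39, 144); the triple product is linear in x with coefficient -65070 and constant term -19260720.
Setting it to zero: x = -296.

-296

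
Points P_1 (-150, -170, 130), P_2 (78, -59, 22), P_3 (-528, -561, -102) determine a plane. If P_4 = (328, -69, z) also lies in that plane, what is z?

-358

Coplanarity requires P_1P_2 · (P_1P_3 × P_1P_4) = 0.
P_1P_2 = (228, 111, -108), P_1P_3 = (-378, -391, -232); the triple product is linear in z with coefficient -47190 and constant term -16894020.
Setting it to zero: z = -358.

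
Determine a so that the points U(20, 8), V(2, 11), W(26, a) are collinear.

7

The three points are collinear iff det[UV; UW] = 0.
This determinant is linear in a: (-18)a + (126) = 0, so a = 7.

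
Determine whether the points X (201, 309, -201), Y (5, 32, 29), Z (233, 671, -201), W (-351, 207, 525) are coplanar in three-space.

No

A normal to the plane through X, Y, Z is n = XY × XZ = (-83260, 7360, -62088).
The plane has equation n·P = -1981332. For W: n·W = -1848420.
-1848420 ≠ -1981332, so W is off the plane.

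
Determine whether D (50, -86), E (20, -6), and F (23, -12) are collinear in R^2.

DE = (-30, 80), DF = (-27, 74).
det[DE; DF] = (-30)(74) − (80)(-27) = -60.
The determinant is nonzero, so they are not collinear.

No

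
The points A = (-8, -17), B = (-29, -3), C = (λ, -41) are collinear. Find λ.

The three points are collinear iff det[AB; AC] = 0.
This determinant is linear in λ: (-14)λ + (392) = 0, so λ = 28.

28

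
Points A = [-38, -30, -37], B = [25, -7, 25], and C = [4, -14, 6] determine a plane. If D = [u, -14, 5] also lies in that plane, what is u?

-10

Coplanarity requires AB · (AC × AD) = 0.
AB = (63, 23, 62), AC = (42, 16, 43); the triple product is linear in u with coefficient -3 and constant term -30.
Setting it to zero: u = -10.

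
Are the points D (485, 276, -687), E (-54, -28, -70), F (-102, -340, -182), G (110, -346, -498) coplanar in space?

No

A normal to the plane through D, E, F is n = DE × DF = (226552, -89984, 153576).
The plane has equation n·P = -20464576. For G: n·G = -20425664.
-20425664 ≠ -20464576, so G is off the plane.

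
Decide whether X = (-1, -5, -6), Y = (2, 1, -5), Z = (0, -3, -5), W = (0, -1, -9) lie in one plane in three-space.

No

With X as base: XY = (3, 6, 1), XZ = (1, 2, 1), XW = (1, 4, -3).
XZ × XW = (-10, 4, 2).
XY · (XZ × XW) = -4.
Since -4 ≠ 0, the four points are not coplanar.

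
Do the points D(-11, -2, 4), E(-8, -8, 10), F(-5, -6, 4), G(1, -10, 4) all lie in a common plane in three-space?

A normal to the plane through D, E, F is n = DE × DF = (24, 36, 24).
The plane has equation n·P = -240. For G: n·G = -240.
Equal, so G lies in the plane and all four are coplanar.

Yes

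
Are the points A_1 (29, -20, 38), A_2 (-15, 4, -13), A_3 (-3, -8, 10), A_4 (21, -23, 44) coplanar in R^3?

No

A normal to the plane through A_1, A_2, A_3 is n = A_1A_2 × A_1A_3 = (-60, 400, 240).
The plane has equation n·P = -620. For A_4: n·A_4 = 100.
100 ≠ -620, so A_4 is off the plane.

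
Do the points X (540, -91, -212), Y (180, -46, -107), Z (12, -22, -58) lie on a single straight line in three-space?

No

XY = (-360, 45, 105), XZ = (-528, 69, 154).
Comparing components 2 and 3: (45)(154) − (105)(69) = -315 ≠ 0, so XY and XZ are not parallel and the points are not collinear.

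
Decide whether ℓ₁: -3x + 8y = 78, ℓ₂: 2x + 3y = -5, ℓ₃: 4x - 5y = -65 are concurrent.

No

Intersecting ℓ₁ and ℓ₂: solving the 2×2 system gives (x, y) = (-274/25, 141/25).
Substitute into ℓ₃: (4)(-274/25) + (-5)(141/25) = -1801/25.
But ℓ₃ requires -65 ≠ -1801/25, so the three lines have no common point.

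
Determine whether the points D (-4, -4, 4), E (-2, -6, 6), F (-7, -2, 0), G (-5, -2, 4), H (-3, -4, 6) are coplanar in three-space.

The plane through D, E, F has normal n = DE × DF = (4, 2, -2) and equation n·P = -32.
Checking the remaining points: n·G = -32, n·H = -32.
All equal -32, so all 5 points lie in one plane.

Yes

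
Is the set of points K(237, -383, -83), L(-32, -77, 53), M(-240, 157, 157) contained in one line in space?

No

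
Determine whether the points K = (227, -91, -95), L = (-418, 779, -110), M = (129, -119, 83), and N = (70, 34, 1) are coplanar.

The four points are coplanar iff the 3×3 determinant with rows KL, KM, KN is zero.
Rows: (-645, 870, -15), (-98, -28, 178), (-157, 125, 96).
Expanding along the first row: (-645)(-24938) − (870)(18538) + (-15)(-16646) = 206640.
Nonzero ⇒ not coplanar.

No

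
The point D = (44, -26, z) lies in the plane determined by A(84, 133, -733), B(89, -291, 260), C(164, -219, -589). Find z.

15

A normal to the plane is n = AB × AC = (288480, 78720, 32160).
D lies in the plane iff n · AD = 0.
This gives (32160)z + (-482400) = 0, so z = 15.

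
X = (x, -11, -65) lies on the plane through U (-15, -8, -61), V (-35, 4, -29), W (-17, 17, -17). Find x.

-17

A normal to the plane is n = UV × UW = (-272, 816, -476).
X lies in the plane iff n · UX = 0.
This gives (-272)x + (-4624) = 0, so x = -17.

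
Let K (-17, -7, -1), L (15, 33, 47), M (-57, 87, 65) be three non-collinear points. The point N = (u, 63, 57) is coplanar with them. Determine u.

-25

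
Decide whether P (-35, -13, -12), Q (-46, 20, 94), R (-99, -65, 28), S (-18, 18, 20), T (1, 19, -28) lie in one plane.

The plane through P, Q, R has normal n = PQ × PR = (6832, -6344, 2684) and equation n·X = -188856.
Checking the remaining points: n·S = -183488, n·T = -188856.
Since n·S = -183488 ≠ -188856, S is off the plane and the points are not all coplanar.

No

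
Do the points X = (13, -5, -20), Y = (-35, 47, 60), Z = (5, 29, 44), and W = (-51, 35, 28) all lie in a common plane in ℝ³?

Yes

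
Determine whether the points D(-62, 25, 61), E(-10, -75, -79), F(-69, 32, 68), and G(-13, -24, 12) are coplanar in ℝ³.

The four points are coplanar iff the 3×3 determinant with rows DE, DF, DG is zero.
Rows: (52, -100, -140), (-7, 7, 7), (49, -49, -49).
Expanding along the first row: (52)(0) − (-100)(0) + (-140)(0) = 0.
Zero determinant ⇒ coplanar.

Yes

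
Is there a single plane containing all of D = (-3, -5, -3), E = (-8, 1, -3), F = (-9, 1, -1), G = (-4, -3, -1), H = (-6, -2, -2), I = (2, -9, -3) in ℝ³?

The plane through D, E, F has normal n = DE × DF = (12, 10, 6) and equation n·P = -104.
Checking the remaining points: n·G = -84, n·H = -104, n·I = -84.
Since n·G = -84 ≠ -104, G is off the plane and the points are not all coplanar.

No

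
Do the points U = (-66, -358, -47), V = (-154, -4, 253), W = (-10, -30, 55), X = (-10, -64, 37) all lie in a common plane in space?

Yes

With U as base: UV = (-88, 354, 300), UW = (56, 328, 102), UX = (56, 294, 84).
UW × UX = (-2436, 1008, -1904).
UV · (UW × UX) = 0.
The scalar triple product vanishes, so the four points are coplanar.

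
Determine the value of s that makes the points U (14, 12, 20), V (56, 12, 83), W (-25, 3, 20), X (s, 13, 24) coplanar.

21

Normal to plane UVW: n = (567, -2457, -378); plane equation n·P = -29106.
Requiring n·X = -29106: (567)s + (-41013) = -29106.
So s = 21.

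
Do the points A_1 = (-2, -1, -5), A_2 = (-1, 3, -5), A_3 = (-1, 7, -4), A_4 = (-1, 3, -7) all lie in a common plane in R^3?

No

A normal to the plane through A_1, A_2, A_3 is n = A_1A_2 × A_1A_3 = (4, -1, 4).
The plane has equation n·P = -27. For A_4: n·A_4 = -35.
-35 ≠ -27, so A_4 is off the plane.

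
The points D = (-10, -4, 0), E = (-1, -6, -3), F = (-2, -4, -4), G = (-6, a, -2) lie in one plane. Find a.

-4

The points are coplanar iff DE · (DF × DG) = 0.
Expanding, this is linear in a: (12)a + (48) = 0.
So a = -4.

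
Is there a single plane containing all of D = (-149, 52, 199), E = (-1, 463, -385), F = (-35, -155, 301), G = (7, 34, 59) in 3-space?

With D as base: DE = (148, 411, -584), DF = (114, -207, 102), DG = (156, -18, -140).
DF × DG = (30816, 31872, 30240).
DE · (DF × DG) = 0.
The scalar triple product vanishes, so the four points are coplanar.

Yes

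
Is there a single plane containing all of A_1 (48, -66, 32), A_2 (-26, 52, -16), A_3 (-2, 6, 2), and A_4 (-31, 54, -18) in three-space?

The four points are coplanar iff the 3×3 determinant with rows A_1A_2, A_1A_3, A_1A_4 is zero.
Rows: (-74, 118, -48), (-50, 72, -30), (-79, 120, -50).
Expanding along the first row: (-74)(0) − (118)(130) + (-48)(-312) = -364.
Nonzero ⇒ not coplanar.

No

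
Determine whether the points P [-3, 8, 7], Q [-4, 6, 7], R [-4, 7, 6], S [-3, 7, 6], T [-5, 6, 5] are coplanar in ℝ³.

No

The plane through P, Q, R has normal n = PQ × PR = (2, -1, -1) and equation n·X = -21.
Checking the remaining points: n·S = -19, n·T = -21.
Since n·S = -19 ≠ -21, S is off the plane and the points are not all coplanar.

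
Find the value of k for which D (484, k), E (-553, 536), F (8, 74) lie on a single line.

-318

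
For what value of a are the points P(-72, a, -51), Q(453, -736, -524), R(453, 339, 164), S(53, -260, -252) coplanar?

70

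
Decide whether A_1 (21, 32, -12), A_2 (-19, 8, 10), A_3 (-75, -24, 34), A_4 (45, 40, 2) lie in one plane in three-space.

A normal to the plane through A_1, A_2, A_3 is n = A_1A_2 × A_1A_3 = (128, -272, -64).
The plane has equation n·P = -5248. For A_4: n·A_4 = -5248.
Equal, so A_4 lies in the plane and all four are coplanar.

Yes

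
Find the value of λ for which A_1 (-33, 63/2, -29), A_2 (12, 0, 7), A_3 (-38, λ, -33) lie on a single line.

35

Direction A_1A_2 = (45, -63/2, 36). From the x-coordinate of A_3, the parameter along the line is τ = (-38 − (-33))/45 = -1/9.
Then λ = 63/2 + (-1/9)·(-63/2) = 35.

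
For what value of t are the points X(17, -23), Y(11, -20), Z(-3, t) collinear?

Collinearity: (Z − X) must be parallel to (Y − X) = (-6, 3).
Cross-multiplying the components: (t − (-23))·(-6) = (-20)·(3).
Solving gives t = -13.

-13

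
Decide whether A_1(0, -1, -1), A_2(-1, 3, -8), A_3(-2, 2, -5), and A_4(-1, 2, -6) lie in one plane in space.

The four points are coplanar iff the 3×3 determinant with rows A_1A_2, A_1A_3, A_1A_4 is zero.
Rows: (-1, 4, -7), (-2, 3, -4), (-1, 3, -5).
Expanding along the first row: (-1)(-3) − (4)(6) + (-7)(-3) = 0.
Zero determinant ⇒ coplanar.

Yes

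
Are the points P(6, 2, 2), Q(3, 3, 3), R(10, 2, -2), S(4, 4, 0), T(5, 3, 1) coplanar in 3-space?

Yes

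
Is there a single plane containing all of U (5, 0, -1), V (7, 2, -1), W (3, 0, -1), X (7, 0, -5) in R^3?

No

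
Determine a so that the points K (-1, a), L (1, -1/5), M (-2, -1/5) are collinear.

-1/5

Collinearity: (K − L) must be parallel to (M − L) = (-3, 0).
Cross-multiplying the components: (a − (-1/5))·(-3) = (-2)·(0).
Solving gives a = -1/5.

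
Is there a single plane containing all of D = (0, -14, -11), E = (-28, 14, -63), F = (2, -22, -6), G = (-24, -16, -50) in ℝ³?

With D as base: DE = (-28, 28, -52), DF = (2, -8, 5), DG = (-24, -2, -39).
DF × DG = (322, -42, -196).
DE · (DF × DG) = 0.
The scalar triple product vanishes, so the four points are coplanar.

Yes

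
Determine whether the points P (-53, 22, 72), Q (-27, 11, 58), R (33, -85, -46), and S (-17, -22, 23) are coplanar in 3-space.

No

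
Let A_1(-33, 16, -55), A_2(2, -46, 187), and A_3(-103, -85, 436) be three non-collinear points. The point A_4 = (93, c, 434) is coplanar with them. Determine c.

Coplanarity requires A_1A_2 · (A_1A_3 × A_1A_4) = 0.
A_1A_2 = (35, -62, 242), A_1A_3 = (-70, -101, 491); the triple product is linear in c with coefficient -34125 and constant term -4060875.
Setting it to zero: c = -119.

-119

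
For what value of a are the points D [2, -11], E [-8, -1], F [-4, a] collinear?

The three points are collinear iff det[DE; DF] = 0.
This determinant is linear in a: (-10)a + (-50) = 0, so a = -5.

-5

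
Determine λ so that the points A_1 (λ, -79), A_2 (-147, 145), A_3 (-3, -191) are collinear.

Collinearity: (A_1 − A_2) must be parallel to (A_3 − A_2) = (144, -336).
Cross-multiplying the components: (λ − (-147))·(-336) = (-224)·(144).
Solving gives λ = -51.

-51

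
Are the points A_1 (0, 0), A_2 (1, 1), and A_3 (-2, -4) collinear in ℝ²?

No

A_1A_2 = (1, 1), A_1A_3 = (-2, -4).
det[A_1A_2; A_1A_3] = (1)(-4) − (1)(-2) = -2.
The determinant is nonzero, so they are not collinear.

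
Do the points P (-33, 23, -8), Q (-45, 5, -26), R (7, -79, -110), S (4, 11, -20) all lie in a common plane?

Yes

With P as base: PQ = (-12, -18, -18), PR = (40, -102, -102), PS = (37, -12, -12).
PR × PS = (0, -3294, 3294).
PQ · (PR × PS) = 0.
The scalar triple product vanishes, so the four points are coplanar.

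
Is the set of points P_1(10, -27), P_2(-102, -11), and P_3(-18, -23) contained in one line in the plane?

P_1P_2 = (-112, 16), P_1P_3 = (-28, 4).
det[P_1P_2; P_1P_3] = (-112)(4) − (16)(-28) = 0.
The determinant is zero, so the points are collinear.

Yes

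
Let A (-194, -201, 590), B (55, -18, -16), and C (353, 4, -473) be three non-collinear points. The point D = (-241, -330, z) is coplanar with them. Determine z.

Coplanarity requires AB · (AC × AD) = 0.
AB = (249, 183, -606), AC = (547, 205, -1063); the triple product is linear in z with coefficient -49056 and constant term 40863648.
Setting it to zero: z = 833.

833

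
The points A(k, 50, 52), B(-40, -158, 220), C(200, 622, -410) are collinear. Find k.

24

Direction BC = (240, 780, -630). From the y-coordinate of A, the parameter along the line is τ = (50 − (-158))/780 = 4/15.
Then k = (-40) + 4/15·(240) = 24.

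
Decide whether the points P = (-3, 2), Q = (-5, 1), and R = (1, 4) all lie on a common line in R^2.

Yes

PQ = (-2, -1), PR = (4, 2).
Checking proportionality: PR = -2·PQ, so the vectors are parallel and the points are collinear.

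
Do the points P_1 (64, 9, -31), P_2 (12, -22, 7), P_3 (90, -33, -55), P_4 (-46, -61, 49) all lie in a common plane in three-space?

A normal to the plane through P_1, P_2, P_3 is n = P_1P_2 × P_1P_3 = (2340, -260, 2990).
The plane has equation n·P = 54730. For P_4: n·P_4 = 54730.
Equal, so P_4 lies in the plane and all four are coplanar.

Yes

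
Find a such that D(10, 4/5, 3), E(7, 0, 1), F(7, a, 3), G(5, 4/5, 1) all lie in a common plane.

Normal to plane DEG: n = (8/5, 4, -4); plane equation n·P = 36/5.
Requiring n·F = 36/5: (4)a + (-4/5) = 36/5.
So a = 2.

2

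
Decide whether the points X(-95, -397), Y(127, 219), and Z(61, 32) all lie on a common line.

No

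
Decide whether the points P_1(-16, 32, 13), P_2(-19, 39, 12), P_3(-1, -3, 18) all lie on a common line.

P_1P_2 = (-3, 7, -1), P_1P_3 = (15, -35, 5).
P_1P_2 × P_1P_3 = (0, 0, 0).
The cross product vanishes, so the three points are collinear.

Yes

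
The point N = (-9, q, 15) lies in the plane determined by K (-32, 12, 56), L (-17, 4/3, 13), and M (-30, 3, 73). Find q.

The plane through K, L, M has equation −(1705/3)x − 341y − (341/3)z = 23188/3.
Substituting N: (-341)q + (3410) = 23188/3, so q = -38/3.

-38/3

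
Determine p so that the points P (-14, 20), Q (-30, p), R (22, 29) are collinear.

16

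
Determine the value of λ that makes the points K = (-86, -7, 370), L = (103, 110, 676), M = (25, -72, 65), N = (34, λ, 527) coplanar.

The points are coplanar iff KL · (KM × KN) = 0.
Expanding, this is linear in λ: (91611)λ + (-5221827) = 0.
So λ = 57.

57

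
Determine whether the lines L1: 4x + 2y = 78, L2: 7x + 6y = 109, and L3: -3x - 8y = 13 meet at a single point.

The three lines meet at one point iff the augmented coefficient matrix [aᵢ bᵢ cᵢ] has rank < 3, i.e. its determinant vanishes.
Here the determinant is 0.
It vanishes, so the lines are concurrent at (25, -11).

Yes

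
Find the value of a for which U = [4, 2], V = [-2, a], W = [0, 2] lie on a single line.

2

Collinearity: (V − U) must be parallel to (W − U) = (-4, 0).
Cross-multiplying the components: (a − 2)·(-4) = (-6)·(0).
Solving gives a = 2.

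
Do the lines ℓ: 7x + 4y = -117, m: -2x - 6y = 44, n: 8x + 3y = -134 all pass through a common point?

No

Intersecting ℓ and m: solving the 2×2 system gives (x, y) = (-263/17, -37/17).
Substitute into n: (8)(-263/17) + (3)(-37/17) = -2215/17.
But n requires -134 ≠ -2215/17, so the three lines have no common point.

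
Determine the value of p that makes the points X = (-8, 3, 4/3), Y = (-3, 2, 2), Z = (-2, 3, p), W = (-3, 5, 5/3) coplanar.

2

Normal to plane XYW: n = (-5/3, 5/3, 15); plane equation n·P = 115/3.
Requiring n·Z = 115/3: (15)p + (25/3) = 115/3.
So p = 2.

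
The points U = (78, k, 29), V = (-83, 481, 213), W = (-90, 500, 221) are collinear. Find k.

Collinearity requires UV × UW = 0; each component is linear in k.
The x-component gives (-8)k + (352) = 0, so k = 44.
The remaining components then also vanish.

44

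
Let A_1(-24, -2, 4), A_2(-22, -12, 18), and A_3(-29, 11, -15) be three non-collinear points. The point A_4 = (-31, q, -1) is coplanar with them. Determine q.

A normal to the plane is n = A_1A_2 × A_1A_3 = (8, -32, -24).
A_4 lies in the plane iff n · A_1A_4 = 0.
This gives (-32)q + (0) = 0, so q = 0.

0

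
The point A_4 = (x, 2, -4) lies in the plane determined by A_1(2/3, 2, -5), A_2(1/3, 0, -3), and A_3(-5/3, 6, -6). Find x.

A normal to the plane is n = A_1A_2 × A_1A_3 = (-6, -5, -6).
A_4 lies in the plane iff n · A_1A_4 = 0.
This gives (-6)x + (-2) = 0, so x = -1/3.

-1/3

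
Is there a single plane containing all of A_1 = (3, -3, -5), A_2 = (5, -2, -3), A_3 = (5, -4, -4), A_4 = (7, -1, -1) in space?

A normal to the plane through A_1, A_2, A_3 is n = A_1A_2 × A_1A_3 = (3, 2, -4).
The plane has equation n·P = 23. For A_4: n·A_4 = 23.
Equal, so A_4 lies in the plane and all four are coplanar.

Yes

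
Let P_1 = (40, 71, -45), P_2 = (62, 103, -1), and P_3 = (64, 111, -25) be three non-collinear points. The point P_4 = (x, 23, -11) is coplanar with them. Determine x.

A normal to the plane is n = P_1P_2 × P_1P_3 = (-1120, 616, 112).
P_4 lies in the plane iff n · P_1P_4 = 0.
This gives (-1120)x + (19040) = 0, so x = 17.

17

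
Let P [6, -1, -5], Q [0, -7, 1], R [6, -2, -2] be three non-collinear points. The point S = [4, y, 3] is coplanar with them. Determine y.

-5

Coplanarity requires PQ · (PR × PS) = 0.
PQ = (-6, -6, 6), PR = (0, -1, 3); the triple product is linear in y with coefficient 18 and constant term 90.
Setting it to zero: y = -5.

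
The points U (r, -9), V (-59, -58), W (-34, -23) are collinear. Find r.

Collinearity: (U − V) must be parallel to (W − V) = (25, 35).
Cross-multiplying the components: (r − (-59))·(35) = (49)·(25).
Solving gives r = -24.

-24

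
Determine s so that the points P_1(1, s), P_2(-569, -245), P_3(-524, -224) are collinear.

Collinearity: (P_1 − P_2) must be parallel to (P_3 − P_2) = (45, 21).
Cross-multiplying the components: (s − (-245))·(45) = (570)·(21).
Solving gives s = 21.

21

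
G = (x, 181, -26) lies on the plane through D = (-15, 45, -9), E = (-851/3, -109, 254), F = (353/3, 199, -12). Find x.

The plane through D, E, F has equation −40040x + (102256/3)y − 20944z = 2322936.
Substituting G: (-40040)x + (20141968/3) = 2322936, so x = 329/3.

329/3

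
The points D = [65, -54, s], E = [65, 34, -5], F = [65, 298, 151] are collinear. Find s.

-57

Direction EF = (0, 264, 156). From the y-coordinate of D, the parameter along the line is τ = (-54 − 34)/264 = -1/3.
Then s = (-5) + (-1/3)·(156) = -57.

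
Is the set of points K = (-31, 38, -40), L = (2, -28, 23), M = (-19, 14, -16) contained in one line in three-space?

KL = (33, -66, 63), KM = (12, -24, 24).
Comparing components 2 and 3: (-66)(24) − (63)(-24) = -72 ≠ 0, so KL and KM are not parallel and the points are not collinear.

No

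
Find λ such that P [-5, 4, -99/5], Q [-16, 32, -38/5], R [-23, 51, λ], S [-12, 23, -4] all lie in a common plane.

The points are coplanar iff PQ · (PR × PS) = 0.
Expanding, this is linear in λ: (13)λ + (-533/5) = 0.
So λ = 41/5.

41/5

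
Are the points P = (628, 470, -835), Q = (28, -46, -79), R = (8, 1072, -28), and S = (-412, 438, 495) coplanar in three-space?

A normal to the plane through P, Q, R is n = PQ × PR = (-871524, 15480, -681120).
The plane has equation n·X = 28693728. For S: n·S = 28693728.
Equal, so S lies in the plane and all four are coplanar.

Yes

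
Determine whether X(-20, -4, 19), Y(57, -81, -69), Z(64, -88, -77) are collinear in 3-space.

XY = (77, -77, -88), XZ = (84, -84, -96).
Each component of XZ is 12/11 times the corresponding component of XY, so XZ = 12/11·XY and the points are collinear.

Yes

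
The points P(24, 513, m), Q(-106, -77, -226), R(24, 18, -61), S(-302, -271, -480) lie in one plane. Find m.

-10

The points are coplanar iff PQ · (PR × PS) = 0.
Expanding, this is linear in m: (6600)m + (66000) = 0.
So m = -10.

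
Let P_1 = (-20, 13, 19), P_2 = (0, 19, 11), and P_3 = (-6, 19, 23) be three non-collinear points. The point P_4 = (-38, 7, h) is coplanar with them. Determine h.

Coplanarity requires P_1P_2 · (P_1P_3 × P_1P_4) = 0.
P_1P_2 = (20, 6, -8), P_1P_3 = (14, 6, 4); the triple product is linear in h with coefficient 36 and constant term -828.
Setting it to zero: h = 23.

23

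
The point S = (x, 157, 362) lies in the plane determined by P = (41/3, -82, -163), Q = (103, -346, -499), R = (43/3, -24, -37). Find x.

56/3

Coplanarity requires PQ · (PR × PS) = 0.
PQ = (268/3, -264, -336), PR = (2/3, 58, 126); the triple product is linear in x with coefficient -13776 and constant term 257152.
Setting it to zero: x = 56/3.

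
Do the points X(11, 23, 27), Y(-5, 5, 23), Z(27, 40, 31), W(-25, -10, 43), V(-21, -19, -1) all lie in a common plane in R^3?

No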